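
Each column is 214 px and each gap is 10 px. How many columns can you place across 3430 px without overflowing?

15 columns: 15·214 + 14·10 = 3350 px ≤ 3430.
16 columns: 3574 px > 3430. So 15.

15 columns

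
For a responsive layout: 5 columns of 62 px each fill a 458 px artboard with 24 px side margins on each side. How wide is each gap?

Subtract both margins: 458 − 2·24 = 410 px.
Columns use 310 px, leaving 100 px across 4 gaps = 25 px each.

25 px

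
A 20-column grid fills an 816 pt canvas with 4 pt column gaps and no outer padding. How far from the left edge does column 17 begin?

20c + 19·4 = 816 → 20c = 740 → c = 37 pt.
No margin, so column 17 starts at 16·(column + gutter) = 16·41 = 656 pt.

656 pt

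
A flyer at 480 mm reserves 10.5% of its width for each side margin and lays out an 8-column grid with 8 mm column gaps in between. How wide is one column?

Each margin = 10.5% of 480 = 50.4 mm; content = 480 − 2·50.4 = 379.2 mm.
8 columns + 7 column gaps: 8c + 7·8 = 379.2.
8c = 379.2 − 56 = 323.2, so c = 40.4 mm.

40.4 mm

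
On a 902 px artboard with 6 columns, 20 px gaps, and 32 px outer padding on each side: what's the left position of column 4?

Take off 64 px of margins, leaving 838 px.
838 − 5·20 = 738; ÷6 gives c = 123 px.
Column 4 starts at margin + 3·(column + gutter) = 32 + 3·143 = 461 px.

461 px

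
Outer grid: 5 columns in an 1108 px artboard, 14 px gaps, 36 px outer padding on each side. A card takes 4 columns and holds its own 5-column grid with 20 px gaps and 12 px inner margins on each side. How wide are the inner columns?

144.4 px

Outer content = 1108 − 2·36 = 1036 px.
Subtracting 4 gaps of 14 leaves 980 for 5 columns, so c = 196 px.
4-column span = 4·196 + 3·14 = 826 px.
Inner content = 826 − 2·12 = 802 px.
Subtracting 4 gaps of 20 leaves 722 for 5 columns, so d = 144.4 px.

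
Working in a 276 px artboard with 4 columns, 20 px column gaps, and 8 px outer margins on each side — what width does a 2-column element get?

120 px

Take off 16 px of margins, leaving 260 px.
4 columns + 3 column gaps: 4c + 3·20 = 260.
4c = 260 − 60 = 200, so c = 50 px.
2 columns plus 1 column gap: 100 + 20 = 120 px.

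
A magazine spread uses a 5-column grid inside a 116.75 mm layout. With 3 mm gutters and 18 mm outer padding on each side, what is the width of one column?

13.75 mm

Content width = 116.75 − 2·18 = 80.75 mm.
Subtracting 4 gutters of 3 leaves 68.75 for 5 columns, so c = 13.75 mm.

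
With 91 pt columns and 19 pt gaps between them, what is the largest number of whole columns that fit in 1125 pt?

10 columns

k columns need k·91 + (k−1)·19 = k·110 − 19.
k·110 − 19 ≤ 1125 → k ≤ 1144 / 110 ≈ 10.40, so k = 10.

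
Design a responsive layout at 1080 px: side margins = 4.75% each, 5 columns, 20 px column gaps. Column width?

1080 × (1 − 2·4.75%) = 1080 × 90.5% = 977.4 px for the columns.
977.4 − 4·20 = 897.4; ÷5 gives c = 179.48 px.

179.48 px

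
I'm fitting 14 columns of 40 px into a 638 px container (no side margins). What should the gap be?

Columns use 560 px, leaving 78 px across 13 gaps = 6 px each.

6 px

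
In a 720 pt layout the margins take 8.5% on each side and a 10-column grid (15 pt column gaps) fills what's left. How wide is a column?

46.26 pt

720 × (1 − 2·8.5%) = 720 × 83% = 597.6 pt for the columns.
10 columns + 9 column gaps: 10c + 9·15 = 597.6.
10c = 597.6 − 135 = 462.6, so c = 46.26 pt.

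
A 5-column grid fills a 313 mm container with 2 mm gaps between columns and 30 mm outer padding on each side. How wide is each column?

Subtract both margins: 313 − 2·30 = 253 mm.
5c + 4·2 = 253 → 5c = 245 → c = 49 mm.

49 mm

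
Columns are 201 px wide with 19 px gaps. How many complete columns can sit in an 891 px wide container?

4 columns

4 columns: 4·201 + 3·19 = 861 px ≤ 891.
5 columns: 1081 px > 891. So 4.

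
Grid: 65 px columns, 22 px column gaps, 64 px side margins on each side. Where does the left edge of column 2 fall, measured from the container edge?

151 px

Before column 2: the margin + 1 column + 1 column gap.
Offset = 64 + 1·(65 + 22) = 64 + 87 = 151 px.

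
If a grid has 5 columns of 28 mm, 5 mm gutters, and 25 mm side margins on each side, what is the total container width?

210 mm

Total width: 2·25 + 5·28 + 4·5 = 210 mm.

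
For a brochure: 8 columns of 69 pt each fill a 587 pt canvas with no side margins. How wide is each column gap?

5 pt

8 columns take 8·69 = 552 pt; remaining 35 splits into 7 column gaps.
g = 35 / 7 = 5 pt.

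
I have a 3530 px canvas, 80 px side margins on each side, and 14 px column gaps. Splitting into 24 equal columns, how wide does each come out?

127 px

Content width = 3530 − 2·80 = 3370 px.
Subtracting 23 column gaps of 14 leaves 3048 for 24 columns, so c = 127 px.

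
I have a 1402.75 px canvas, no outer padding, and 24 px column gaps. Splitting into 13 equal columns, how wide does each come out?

1402.75 − 12·24 = 1114.75; ÷13 gives c = 85.75 px.

85.75 px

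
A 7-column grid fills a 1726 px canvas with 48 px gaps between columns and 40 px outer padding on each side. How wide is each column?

194 px

Subtract both margins: 1726 − 2·40 = 1646 px.
1646 − 6·48 = 1358; ÷7 gives c = 194 px.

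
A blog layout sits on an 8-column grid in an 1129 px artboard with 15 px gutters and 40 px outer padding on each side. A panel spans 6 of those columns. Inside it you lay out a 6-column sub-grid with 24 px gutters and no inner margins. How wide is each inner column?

110.5 px

Take off 80 px of margins, leaving 1049 px.
8c + 7·15 = 1049 → 8c = 944 → c = 118 px.
6-column span = 6·118 + 5·15 = 783 px.
6 columns + 5 gutters: 6d + 5·24 = 783.
6d = 783 − 120 = 663, so d = 110.5 px.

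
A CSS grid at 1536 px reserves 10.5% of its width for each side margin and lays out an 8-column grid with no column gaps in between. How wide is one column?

151.68 px

Margins: 10.5% × 1536 = 161.28 px each, so content = 1536 − 322.56 = 1213.44 px.
8c = 1213.44 → c = 151.68 px.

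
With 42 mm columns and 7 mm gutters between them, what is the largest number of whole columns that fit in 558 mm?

11 columns

11 columns: 11·42 + 10·7 = 532 mm ≤ 558.
12 columns: 581 mm > 558. So 11.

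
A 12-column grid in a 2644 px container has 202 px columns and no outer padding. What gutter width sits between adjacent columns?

12·202 + 11g = 2644 → 11g = 220 → g = 20 px.

20 px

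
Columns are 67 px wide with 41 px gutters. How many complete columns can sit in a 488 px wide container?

4 columns: 4·67 + 3·41 = 391 px ≤ 488.
5 columns: 499 px > 488. So 4.

4 columns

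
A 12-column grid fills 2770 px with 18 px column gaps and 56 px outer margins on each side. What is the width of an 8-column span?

1766 px

Content width = 2770 − 2·56 = 2658 px.
Subtracting 11 column gaps of 18 leaves 2460 for 12 columns, so c = 205 px.
8-column span = 8·205 + 7·18 = 1766 px.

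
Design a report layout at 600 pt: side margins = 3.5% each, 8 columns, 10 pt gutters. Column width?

Margins: 3.5% × 600 = 21 pt each, so content = 600 − 42 = 558 pt.
8c + 7·10 = 558 → 8c = 488 → c = 61 pt.

61 pt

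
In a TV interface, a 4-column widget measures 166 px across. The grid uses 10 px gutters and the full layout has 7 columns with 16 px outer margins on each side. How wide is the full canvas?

4 columns + 3 gutters: 4c + 3·10 = 166.
4c = 166 − 30 = 136, so c = 34 px.
Canvas = 2·16 + 7·34 + 6·10 = 32 + 238 + 60 = 330 px.

330 px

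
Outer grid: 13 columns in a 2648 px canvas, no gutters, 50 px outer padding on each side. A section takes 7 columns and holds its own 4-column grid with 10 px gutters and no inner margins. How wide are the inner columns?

335.5 px

Inside the margins: 2648 − 100 = 2548 px.
2548 / 13 = 196 px per column.
With no gutters, 7 columns span 7·196 = 1372 px.
4d + 3·10 = 1372 → 4d = 1342 → d = 335.5 px.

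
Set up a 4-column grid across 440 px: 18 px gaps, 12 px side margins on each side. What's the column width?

90.5 px

Content width = 440 − 2·12 = 416 px.
4 columns + 3 gaps: 4c + 3·18 = 416.
4c = 416 − 54 = 362, so c = 90.5 px.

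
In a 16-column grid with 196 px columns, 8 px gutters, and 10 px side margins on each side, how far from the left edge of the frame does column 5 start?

826 px

Before column 5: the margin + 4 columns + 4 gutters.
Offset = 10 + 4·(196 + 8) = 10 + 816 = 826 px.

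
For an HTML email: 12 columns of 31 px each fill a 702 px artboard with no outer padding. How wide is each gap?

Columns use 372 px, leaving 330 px across 11 gaps = 30 px each.

30 px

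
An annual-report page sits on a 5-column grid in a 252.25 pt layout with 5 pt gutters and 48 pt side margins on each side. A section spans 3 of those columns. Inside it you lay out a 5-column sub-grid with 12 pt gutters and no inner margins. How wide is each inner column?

Take off 96 pt of margins, leaving 156.25 pt.
5 columns + 4 gutters: 5c + 4·5 = 156.25.
5c = 156.25 − 20 = 136.25, so c = 27.25 pt.
3-column span = 3·27.25 + 2·5 = 91.75 pt.
5 columns + 4 gutters: 5d + 4·12 = 91.75.
5d = 91.75 − 48 = 43.75, so d = 8.75 pt.

8.75 pt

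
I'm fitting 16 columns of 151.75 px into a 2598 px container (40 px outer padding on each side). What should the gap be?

Content width = 2598 − 2·40 = 2518 px.
16 columns take 16·151.75 = 2428 px; remaining 90 splits into 15 gaps.
g = 90 / 15 = 6 px.

6 px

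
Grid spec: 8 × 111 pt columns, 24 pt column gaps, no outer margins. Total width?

Container = 8·111 + 7·24 = 888 + 168 = 1056 pt.

1056 pt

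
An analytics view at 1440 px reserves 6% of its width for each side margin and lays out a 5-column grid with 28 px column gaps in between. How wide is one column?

Each margin = 6% of 1440 = 86.4 px; content = 1440 − 2·86.4 = 1267.2 px.
Subtracting 4 column gaps of 28 leaves 1155.2 for 5 columns, so c = 231.04 px.

231.04 px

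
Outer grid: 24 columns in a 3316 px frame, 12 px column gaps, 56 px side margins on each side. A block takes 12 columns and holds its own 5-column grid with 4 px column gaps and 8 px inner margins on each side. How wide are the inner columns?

Take off 112 px of margins, leaving 3204 px.
3204 − 23·12 = 2928; ÷24 gives c = 122 px.
12-column span = 12·122 + 11·12 = 1596 px.
Inner content = 1596 − 2·8 = 1580 px.
5 columns + 4 column gaps: 5d + 4·4 = 1580.
5d = 1580 − 16 = 1564, so d = 312.8 px.

312.8 px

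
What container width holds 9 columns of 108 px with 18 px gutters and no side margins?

Container = 9·108 + 8·18 = 972 + 144 = 1116 px.

1116 px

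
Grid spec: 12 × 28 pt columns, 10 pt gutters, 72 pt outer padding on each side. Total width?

Adding margins, columns and gutters: 144 + 336 + 110 = 590 pt.

590 pt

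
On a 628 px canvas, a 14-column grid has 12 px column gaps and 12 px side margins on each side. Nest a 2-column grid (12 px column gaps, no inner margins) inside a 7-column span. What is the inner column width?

142 px

Take off 24 px of margins, leaving 604 px.
Subtracting 13 column gaps of 12 leaves 448 for 14 columns, so c = 32 px.
7-column span = 7·32 + 6·12 = 296 px.
296 − 1·12 = 284; ÷2 gives d = 142 px.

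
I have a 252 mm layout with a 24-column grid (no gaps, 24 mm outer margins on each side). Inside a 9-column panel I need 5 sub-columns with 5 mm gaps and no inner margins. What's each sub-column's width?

11.3 mm

Subtract both margins: 252 − 2·24 = 204 mm.
24c = 204 → c = 8.5 mm.
With no gaps, 9 columns span 9·8.5 = 76.5 mm.
76.5 − 4·5 = 56.5; ÷5 gives d = 11.3 mm.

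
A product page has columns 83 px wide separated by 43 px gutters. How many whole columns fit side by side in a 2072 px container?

16 columns

k columns need k·83 + (k−1)·43 = k·126 − 43.
k·126 − 43 ≤ 2072 → k ≤ 2115 / 126 ≈ 16.79, so k = 16.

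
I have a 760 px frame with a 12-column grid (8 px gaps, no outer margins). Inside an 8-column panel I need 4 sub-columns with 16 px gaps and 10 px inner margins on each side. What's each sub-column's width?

12c + 11·8 = 760 → 12c = 672 → c = 56 px.
8-column span = 8·56 + 7·8 = 504 px.
Inner content = 504 − 2·10 = 484 px.
484 − 3·16 = 436; ÷4 gives d = 109 px.

109 px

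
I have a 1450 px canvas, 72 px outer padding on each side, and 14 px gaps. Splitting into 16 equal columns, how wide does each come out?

Take off 144 px of margins, leaving 1306 px.
Subtracting 15 gaps of 14 leaves 1096 for 16 columns, so c = 68.5 px.

68.5 px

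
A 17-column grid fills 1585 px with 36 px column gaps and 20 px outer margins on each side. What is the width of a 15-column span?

1359 px

Inside the margins: 1585 − 40 = 1545 px.
1545 − 16·36 = 969; ÷17 gives c = 57 px.
15-column span = 15·57 + 14·36 = 1359 px.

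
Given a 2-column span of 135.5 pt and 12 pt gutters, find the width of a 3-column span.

209.25 pt

2c + 1·12 = 135.5 → 2c = 123.5 → c = 61.75 pt.
Span of 3: 3·61.75 + 2·12 = 185.25 + 24 = 209.25 pt.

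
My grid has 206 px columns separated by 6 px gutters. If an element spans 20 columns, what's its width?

Span of 20: 20·206 + 19·6 = 4120 + 114 = 4234 px.

4234 px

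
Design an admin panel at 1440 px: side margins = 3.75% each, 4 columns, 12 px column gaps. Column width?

324 px

Margins: 3.75% × 1440 = 54 px each, so content = 1440 − 108 = 1332 px.
1332 − 3·12 = 1296; ÷4 gives c = 324 px.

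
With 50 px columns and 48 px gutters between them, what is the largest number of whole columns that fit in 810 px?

Each extra column adds 50 + 48 = 98 px.
(810 + 48) / 98 = 8.76, so 8 columns fit.

8 columns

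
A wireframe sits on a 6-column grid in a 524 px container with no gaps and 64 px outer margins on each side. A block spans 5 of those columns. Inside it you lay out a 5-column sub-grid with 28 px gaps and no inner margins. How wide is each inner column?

43.6 px

Subtract both margins: 524 − 2·64 = 396 px.
With no gaps, each column is 396/6 = 66 px.
With no gaps, 5 columns span 5·66 = 330 px.
330 − 4·28 = 218; ÷5 gives d = 43.6 px.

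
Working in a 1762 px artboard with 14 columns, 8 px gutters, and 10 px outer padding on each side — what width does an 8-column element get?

Subtract both margins: 1762 − 2·10 = 1742 px.
1742 − 13·8 = 1638; ÷14 gives c = 117 px.
8 columns plus 7 gutters: 936 + 56 = 992 px.

992 px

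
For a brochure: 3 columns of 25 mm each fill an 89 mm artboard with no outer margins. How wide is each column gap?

3·25 + 2g = 89 → 2g = 14 → g = 7 mm.

7 mm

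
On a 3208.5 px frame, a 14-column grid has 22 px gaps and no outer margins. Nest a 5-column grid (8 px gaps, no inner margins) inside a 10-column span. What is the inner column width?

Subtracting 13 gaps of 22 leaves 2922.5 for 14 columns, so c = 208.75 px.
10 columns plus 9 gaps: 2087.5 + 198 = 2285.5 px.
Subtracting 4 gaps of 8 leaves 2253.5 for 5 columns, so d = 450.7 px.

450.7 px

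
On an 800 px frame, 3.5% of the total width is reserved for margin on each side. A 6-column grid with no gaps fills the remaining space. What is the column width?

Margins: 3.5% × 800 = 28 px each, so content = 800 − 56 = 744 px.
744 / 6 = 124 px per column.

124 px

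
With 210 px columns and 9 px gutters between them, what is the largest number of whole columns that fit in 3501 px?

Each extra column adds 210 + 9 = 219 px.
(3501 + 9) / 219 = 16.03, so 16 columns fit.

16 columns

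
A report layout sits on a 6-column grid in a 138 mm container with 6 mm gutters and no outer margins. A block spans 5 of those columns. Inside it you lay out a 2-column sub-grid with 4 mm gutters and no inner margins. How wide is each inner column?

Subtracting 5 gutters of 6 leaves 108 for 6 columns, so c = 18 mm.
Span of 5: 5·18 + 4·6 = 90 + 24 = 114 mm.
2 columns + 1 gutter: 2d + 1·4 = 114.
2d = 114 − 4 = 110, so d = 55 mm.

55 mm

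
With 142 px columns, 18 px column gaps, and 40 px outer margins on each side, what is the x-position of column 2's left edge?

200 px

Column 2 starts at margin + 1·(column + gutter) = 40 + 1·160 = 200 px.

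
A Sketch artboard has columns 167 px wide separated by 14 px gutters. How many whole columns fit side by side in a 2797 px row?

15 columns: 15·167 + 14·14 = 2701 px ≤ 2797.
16 columns: 2882 px > 2797. So 15.

15 columns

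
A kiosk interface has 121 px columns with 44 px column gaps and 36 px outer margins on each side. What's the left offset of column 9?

1356 px

Column 9 starts at margin + 8·(column + gutter) = 36 + 8·165 = 1356 px.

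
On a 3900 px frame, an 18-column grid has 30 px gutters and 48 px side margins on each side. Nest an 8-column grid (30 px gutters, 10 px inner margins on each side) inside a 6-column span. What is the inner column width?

127.25 px

Outer content = 3900 − 2·48 = 3804 px.
18c + 17·30 = 3804 → 18c = 3294 → c = 183 px.
6 columns plus 5 gutters: 1098 + 150 = 1248 px.
Inner content = 1248 − 2·10 = 1228 px.
1228 − 7·30 = 1018; ÷8 gives d = 127.25 px.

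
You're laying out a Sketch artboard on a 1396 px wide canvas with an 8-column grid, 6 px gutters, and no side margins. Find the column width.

169.25 px

1396 − 7·6 = 1354; ÷8 gives c = 169.25 px.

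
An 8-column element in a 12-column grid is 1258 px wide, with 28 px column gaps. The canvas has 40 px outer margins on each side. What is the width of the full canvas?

8c + 7·28 = 1258 → 8c = 1062 → c = 132.75 px.
Canvas = 2·40 + 12·132.75 + 11·28 = 80 + 1593 + 308 = 1981 px.

1981 px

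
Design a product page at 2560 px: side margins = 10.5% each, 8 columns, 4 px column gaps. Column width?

2560 × (1 − 2·10.5%) = 2560 × 79% = 2022.4 px for the columns.
2022.4 − 7·4 = 1994.4; ÷8 gives c = 249.3 px.

249.3 px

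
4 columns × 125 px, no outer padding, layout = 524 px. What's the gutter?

4 columns take 4·125 = 500 px; remaining 24 splits into 3 gutters.
g = 24 / 3 = 8 px.

8 px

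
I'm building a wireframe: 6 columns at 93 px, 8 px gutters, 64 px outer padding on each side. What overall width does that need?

Total width: 2·64 + 6·93 + 5·8 = 726 px.

726 px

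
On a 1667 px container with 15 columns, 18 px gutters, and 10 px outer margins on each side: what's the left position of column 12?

1231 px

Take off 20 px of margins, leaving 1647 px.
1647 − 14·18 = 1395; ÷15 gives c = 93 px.
Before column 12: the margin + 11 columns + 11 gutters.
Offset = 10 + 11·(93 + 18) = 10 + 1221 = 1231 px.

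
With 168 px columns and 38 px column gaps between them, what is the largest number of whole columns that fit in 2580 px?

Each extra column adds 168 + 38 = 206 px.
(2580 + 38) / 206 = 12.71, so 12 columns fit.

12 columns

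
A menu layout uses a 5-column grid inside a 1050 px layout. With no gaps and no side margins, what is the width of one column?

210 px

5c = 1050 → c = 210 px.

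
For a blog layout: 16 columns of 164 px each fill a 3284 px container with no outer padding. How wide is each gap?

44 px

16 columns take 16·164 = 2624 px; remaining 660 splits into 15 gaps.
g = 660 / 15 = 44 px.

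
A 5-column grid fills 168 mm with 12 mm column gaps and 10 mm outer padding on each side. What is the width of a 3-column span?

84 mm

Inside the margins: 168 − 20 = 148 mm.
5 columns + 4 column gaps: 5c + 4·12 = 148.
5c = 148 − 48 = 100, so c = 20 mm.
3 columns plus 2 column gaps: 60 + 24 = 84 mm.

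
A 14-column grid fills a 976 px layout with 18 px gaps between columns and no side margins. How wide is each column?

14 columns + 13 gaps: 14c + 13·18 = 976.
14c = 976 − 234 = 742, so c = 53 px.

53 px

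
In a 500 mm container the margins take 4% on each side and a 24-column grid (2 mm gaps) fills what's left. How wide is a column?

Margins: 4% × 500 = 20 mm each, so content = 500 − 40 = 460 mm.
24c + 23·2 = 460 → 24c = 414 → c = 17.25 mm.

17.25 mm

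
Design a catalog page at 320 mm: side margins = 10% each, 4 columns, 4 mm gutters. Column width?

Each margin = 10% of 320 = 32 mm; content = 320 − 2·32 = 256 mm.
4c + 3·4 = 256 → 4c = 244 → c = 61 mm.

61 mm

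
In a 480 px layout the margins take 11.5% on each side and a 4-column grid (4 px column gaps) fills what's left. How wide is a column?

480 × (1 − 2·11.5%) = 480 × 77% = 369.6 px for the columns.
4c + 3·4 = 369.6 → 4c = 357.6 → c = 89.4 px.

89.4 px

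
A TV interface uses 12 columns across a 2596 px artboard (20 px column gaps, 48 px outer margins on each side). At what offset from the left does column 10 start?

1938 px

Inside the margins: 2596 − 96 = 2500 px.
12c + 11·20 = 2500 → 12c = 2280 → c = 190 px.
Before column 10: the margin + 9 columns + 9 column gaps.
Offset = 48 + 9·(190 + 20) = 48 + 1890 = 1938 px.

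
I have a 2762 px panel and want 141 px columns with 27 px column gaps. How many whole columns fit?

16 columns

16 columns: 16·141 + 15·27 = 2661 px ≤ 2762.
17 columns: 2829 px > 2762. So 16.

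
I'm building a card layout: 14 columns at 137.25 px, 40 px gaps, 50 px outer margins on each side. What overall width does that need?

Total width: 2·50 + 14·137.25 + 13·40 = 2541.5 px.

2541.5 px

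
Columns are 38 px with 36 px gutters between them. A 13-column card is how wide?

13-column span = 13·38 + 12·36 = 926 px.

926 px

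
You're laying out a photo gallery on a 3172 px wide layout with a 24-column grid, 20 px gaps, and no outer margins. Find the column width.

113 px

24c + 23·20 = 3172 → 24c = 2712 → c = 113 px.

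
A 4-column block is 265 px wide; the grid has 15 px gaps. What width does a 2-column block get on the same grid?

125 px

4c + 3·15 = 265 → 4c = 220 → c = 55 px.
2 columns plus 1 gap: 110 + 15 = 125 px.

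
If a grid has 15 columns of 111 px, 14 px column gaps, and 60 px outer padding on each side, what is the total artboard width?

Total width: 2·60 + 15·111 + 14·14 = 1981 px.

1981 px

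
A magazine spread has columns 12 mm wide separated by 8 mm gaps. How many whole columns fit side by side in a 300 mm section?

15 columns

Each extra column adds 12 + 8 = 20 mm.
(300 + 8) / 20 = 15.40, so 15 columns fit.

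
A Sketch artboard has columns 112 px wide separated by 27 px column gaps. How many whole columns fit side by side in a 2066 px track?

k columns need k·112 + (k−1)·27 = k·139 − 27.
k·139 − 27 ≤ 2066 → k ≤ 2093 / 139 ≈ 15.06, so k = 15.

15 columns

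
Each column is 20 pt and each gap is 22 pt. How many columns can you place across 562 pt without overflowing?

13 columns: 13·20 + 12·22 = 524 pt ≤ 562.
14 columns: 566 pt > 562. So 13.

13 columns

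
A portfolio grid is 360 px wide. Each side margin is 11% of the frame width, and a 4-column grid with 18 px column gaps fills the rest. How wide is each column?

Margins: 11% × 360 = 39.6 px each, so content = 360 − 79.2 = 280.8 px.
280.8 − 3·18 = 226.8; ÷4 gives c = 56.7 px.

56.7 px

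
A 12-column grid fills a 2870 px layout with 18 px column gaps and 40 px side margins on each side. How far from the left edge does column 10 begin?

Take off 80 px of margins, leaving 2790 px.
12 columns + 11 column gaps: 12c + 11·18 = 2790.
12c = 2790 − 198 = 2592, so c = 216 px.
Each column+gutter stride is 234 px; 9 of them past the 40 px margin is 40 + 2106 = 2146 px.

2146 px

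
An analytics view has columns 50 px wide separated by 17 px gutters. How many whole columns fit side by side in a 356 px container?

Each extra column adds 50 + 17 = 67 px.
(356 + 17) / 67 = 5.57, so 5 columns fit.

5 columns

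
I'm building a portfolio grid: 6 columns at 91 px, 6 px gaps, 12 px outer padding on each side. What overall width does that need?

600 px

Layout = 2·12 + 6·91 + 5·6 = 24 + 546 + 30 = 600 px.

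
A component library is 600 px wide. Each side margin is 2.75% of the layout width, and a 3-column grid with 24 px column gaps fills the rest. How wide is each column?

600 × (1 − 2·2.75%) = 600 × 94.5% = 567 px for the columns.
Subtracting 2 column gaps of 24 leaves 519 for 3 columns, so c = 173 px.

173 px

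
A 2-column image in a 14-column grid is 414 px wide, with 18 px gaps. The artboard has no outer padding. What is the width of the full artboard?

2c + 1·18 = 414 → 2c = 396 → c = 198 px.
Artboard = 14·198 + 13·18 = 2772 + 234 = 3006 px.

3006 px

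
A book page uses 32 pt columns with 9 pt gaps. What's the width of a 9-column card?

360 pt

9 columns plus 8 gaps: 288 + 72 = 360 pt.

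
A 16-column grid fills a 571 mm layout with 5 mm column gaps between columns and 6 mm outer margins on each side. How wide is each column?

30.25 mm

Take off 12 mm of margins, leaving 559 mm.
559 − 15·5 = 484; ÷16 gives c = 30.25 mm.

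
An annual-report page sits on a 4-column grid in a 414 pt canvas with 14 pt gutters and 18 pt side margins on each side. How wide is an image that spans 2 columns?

Content width = 414 − 2·18 = 378 pt.
Subtracting 3 gutters of 14 leaves 336 for 4 columns, so c = 84 pt.
Span of 2: 2·84 + 1·14 = 168 + 14 = 182 pt.

182 pt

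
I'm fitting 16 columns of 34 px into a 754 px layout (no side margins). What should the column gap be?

Columns use 544 px, leaving 210 px across 15 column gaps = 14 px each.

14 px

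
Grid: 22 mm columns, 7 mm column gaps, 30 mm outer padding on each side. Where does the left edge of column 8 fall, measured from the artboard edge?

Column 8 starts at margin + 7·(column + gutter) = 30 + 7·29 = 233 mm.

233 mm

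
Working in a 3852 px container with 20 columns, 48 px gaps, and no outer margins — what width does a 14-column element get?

2682 px

20c + 19·48 = 3852 → 20c = 2940 → c = 147 px.
14 columns plus 13 gaps: 2058 + 624 = 2682 px.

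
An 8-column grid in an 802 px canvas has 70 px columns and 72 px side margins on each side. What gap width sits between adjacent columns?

Take off 144 px of margins, leaving 658 px.
8 columns take 8·70 = 560 px; remaining 98 splits into 7 gaps.
g = 98 / 7 = 14 px.

14 px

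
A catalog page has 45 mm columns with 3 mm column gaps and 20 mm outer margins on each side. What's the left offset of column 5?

212 mm

Each column+gutter stride is 48 mm; 4 of them past the 20 mm margin is 20 + 192 = 212 mm.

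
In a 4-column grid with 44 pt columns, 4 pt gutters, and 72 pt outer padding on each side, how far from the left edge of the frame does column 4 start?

216 pt

Each column+gutter stride is 48 pt; 3 of them past the 72 pt margin is 72 + 144 = 216 pt.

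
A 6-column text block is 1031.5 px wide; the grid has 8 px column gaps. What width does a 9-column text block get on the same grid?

1551.25 px

Subtracting 5 column gaps of 8 leaves 991.5 for 6 columns, so c = 165.25 px.
9-column span = 9·165.25 + 8·8 = 1551.25 px.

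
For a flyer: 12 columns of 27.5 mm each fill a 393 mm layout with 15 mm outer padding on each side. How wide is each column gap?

3 mm

Subtract both margins: 393 − 2·15 = 363 mm.
Columns use 330 mm, leaving 33 mm across 11 column gaps = 3 mm each.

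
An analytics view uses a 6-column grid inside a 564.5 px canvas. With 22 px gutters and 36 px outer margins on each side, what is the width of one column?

63.75 px

Subtract both margins: 564.5 − 2·36 = 492.5 px.
492.5 − 5·22 = 382.5; ÷6 gives c = 63.75 px.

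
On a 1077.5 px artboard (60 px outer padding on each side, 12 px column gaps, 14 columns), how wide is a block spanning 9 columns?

Inside the margins: 1077.5 − 120 = 957.5 px.
Subtracting 13 column gaps of 12 leaves 801.5 for 14 columns, so c = 57.25 px.
9 columns plus 8 column gaps: 515.25 + 96 = 611.25 px.

611.25 px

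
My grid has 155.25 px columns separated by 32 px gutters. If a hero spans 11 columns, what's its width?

2027.75 px

Span of 11: 11·155.25 + 10·32 = 1707.75 + 320 = 2027.75 px.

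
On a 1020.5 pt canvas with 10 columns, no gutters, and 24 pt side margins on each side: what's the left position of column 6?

Content = 1020.5 − 2·24 = 972.5 pt.
972.5 / 10 = 97.25 pt per column.
Before column 6: the margin + 5 columns + 5 gutters.
Offset = 24 + 5·(97.25 + 0) = 24 + 486.25 = 510.25 pt.

510.25 pt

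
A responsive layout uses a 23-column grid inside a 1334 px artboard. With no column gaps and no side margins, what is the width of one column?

With no column gaps, each column is 1334/23 = 58 px.

58 px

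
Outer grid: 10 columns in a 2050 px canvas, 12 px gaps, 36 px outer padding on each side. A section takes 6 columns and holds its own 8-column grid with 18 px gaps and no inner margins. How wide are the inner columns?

Subtract both margins: 2050 − 2·36 = 1978 px.
Subtracting 9 gaps of 12 leaves 1870 for 10 columns, so c = 187 px.
Span of 6: 6·187 + 5·12 = 1122 + 60 = 1182 px.
8 columns + 7 gaps: 8d + 7·18 = 1182.
8d = 1182 − 126 = 1056, so d = 132 px.

132 px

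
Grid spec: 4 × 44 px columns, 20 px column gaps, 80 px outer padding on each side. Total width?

396 px

Layout = 2·80 + 4·44 + 3·20 = 160 + 176 + 60 = 396 px.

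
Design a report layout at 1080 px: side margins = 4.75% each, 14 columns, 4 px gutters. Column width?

Each margin = 4.75% of 1080 = 51.3 px; content = 1080 − 2·51.3 = 977.4 px.
14 columns + 13 gutters: 14c + 13·4 = 977.4.
14c = 977.4 − 52 = 925.4, so c = 66.1 px.

66.1 px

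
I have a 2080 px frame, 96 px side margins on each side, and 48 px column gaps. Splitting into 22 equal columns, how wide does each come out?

Take off 192 px of margins, leaving 1888 px.
Subtracting 21 column gaps of 48 leaves 880 for 22 columns, so c = 40 px.

40 px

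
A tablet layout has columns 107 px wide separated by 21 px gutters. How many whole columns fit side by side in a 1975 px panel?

Each extra column adds 107 + 21 = 128 px.
(1975 + 21) / 128 = 15.59, so 15 columns fit.

15 columns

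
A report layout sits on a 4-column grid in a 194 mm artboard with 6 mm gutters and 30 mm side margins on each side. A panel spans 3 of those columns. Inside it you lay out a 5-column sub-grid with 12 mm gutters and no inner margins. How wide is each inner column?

10.2 mm

Take off 60 mm of margins, leaving 134 mm.
Subtracting 3 gutters of 6 leaves 116 for 4 columns, so c = 29 mm.
3-column span = 3·29 + 2·6 = 99 mm.
Subtracting 4 gutters of 12 leaves 51 for 5 columns, so d = 10.2 mm.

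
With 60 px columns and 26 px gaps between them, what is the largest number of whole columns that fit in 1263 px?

14 columns: 14·60 + 13·26 = 1178 px ≤ 1263.
15 columns: 1264 px > 1263. So 14.

14 columns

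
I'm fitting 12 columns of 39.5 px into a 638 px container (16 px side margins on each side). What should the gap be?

12 px

Inside the margins: 638 − 32 = 606 px.
Columns use 474 px, leaving 132 px across 11 gaps = 12 px each.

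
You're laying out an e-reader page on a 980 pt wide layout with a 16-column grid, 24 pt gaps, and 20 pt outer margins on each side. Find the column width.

36.25 pt

Content width = 980 − 2·20 = 940 pt.
Subtracting 15 gaps of 24 leaves 580 for 16 columns, so c = 36.25 pt.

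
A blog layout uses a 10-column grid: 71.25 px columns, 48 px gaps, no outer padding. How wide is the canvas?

Summing: 712.5 + 432 = 1144.5 px.

1144.5 px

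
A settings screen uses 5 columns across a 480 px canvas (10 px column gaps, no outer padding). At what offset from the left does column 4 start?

294 px

5c + 4·10 = 480 → 5c = 440 → c = 88 px.
Before column 4: 3 columns + 3 column gaps.
Offset = 3·(88 + 10) = 3·98 = 294 px.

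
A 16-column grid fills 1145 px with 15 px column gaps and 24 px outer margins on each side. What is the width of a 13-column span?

888.5 px

Subtract both margins: 1145 − 2·24 = 1097 px.
1097 − 15·15 = 872; ÷16 gives c = 54.5 px.
13 columns plus 12 column gaps: 708.5 + 180 = 888.5 px.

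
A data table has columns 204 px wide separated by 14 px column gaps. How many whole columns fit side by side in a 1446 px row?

6 columns

k columns need k·204 + (k−1)·14 = k·218 − 14.
k·218 − 14 ≤ 1446 → k ≤ 1460 / 218 ≈ 6.70, so k = 6.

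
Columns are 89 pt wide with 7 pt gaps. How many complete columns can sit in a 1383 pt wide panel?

14 columns

Each extra column adds 89 + 7 = 96 pt.
(1383 + 7) / 96 = 14.48, so 14 columns fit.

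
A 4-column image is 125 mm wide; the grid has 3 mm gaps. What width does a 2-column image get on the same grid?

61 mm

4c + 3·3 = 125 → 4c = 116 → c = 29 mm.
Span of 2: 2·29 + 1·3 = 58 + 3 = 61 mm.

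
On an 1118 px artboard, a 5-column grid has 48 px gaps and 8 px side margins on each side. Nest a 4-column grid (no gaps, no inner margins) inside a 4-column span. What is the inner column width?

218 px

Take off 16 px of margins, leaving 1102 px.
1102 − 4·48 = 910; ÷5 gives c = 182 px.
Span of 4: 4·182 + 3·48 = 728 + 144 = 872 px.
With no gaps, each column is 872/4 = 218 px.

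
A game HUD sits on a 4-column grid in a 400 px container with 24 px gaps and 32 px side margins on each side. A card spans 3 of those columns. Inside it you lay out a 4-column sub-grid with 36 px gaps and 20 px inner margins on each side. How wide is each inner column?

24.5 px

Take off 64 px of margins, leaving 336 px.
336 − 3·24 = 264; ÷4 gives c = 66 px.
Span of 3: 3·66 + 2·24 = 198 + 48 = 246 px.
Inner content = 246 − 2·20 = 206 px.
206 − 3·36 = 98; ÷4 gives d = 24.5 px.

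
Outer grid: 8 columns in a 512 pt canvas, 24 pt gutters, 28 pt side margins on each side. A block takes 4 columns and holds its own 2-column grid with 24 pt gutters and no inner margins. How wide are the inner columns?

Inside the margins: 512 − 56 = 456 pt.
456 − 7·24 = 288; ÷8 gives c = 36 pt.
4 columns plus 3 gutters: 144 + 72 = 216 pt.
216 − 1·24 = 192; ÷2 gives d = 96 pt.

96 pt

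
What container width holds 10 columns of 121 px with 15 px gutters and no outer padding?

Container = 10·121 + 9·15 = 1210 + 135 = 1345 px.

1345 px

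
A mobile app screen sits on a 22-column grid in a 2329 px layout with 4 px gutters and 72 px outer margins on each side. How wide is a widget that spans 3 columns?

294.5 px

Take off 144 px of margins, leaving 2185 px.
22 columns + 21 gutters: 22c + 21·4 = 2185.
22c = 2185 − 84 = 2101, so c = 95.5 px.
Span of 3: 3·95.5 + 2·4 = 286.5 + 8 = 294.5 px.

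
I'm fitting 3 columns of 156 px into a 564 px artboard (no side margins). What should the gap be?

48 px

3 columns take 3·156 = 468 px; remaining 96 splits into 2 gaps.
g = 96 / 2 = 48 px.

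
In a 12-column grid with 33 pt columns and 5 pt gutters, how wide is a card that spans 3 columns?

109 pt

3-column span = 3·33 + 2·5 = 109 pt.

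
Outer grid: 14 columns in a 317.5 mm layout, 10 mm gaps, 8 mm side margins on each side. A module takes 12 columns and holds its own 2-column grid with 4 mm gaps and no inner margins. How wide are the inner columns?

Take off 16 mm of margins, leaving 301.5 mm.
14 columns + 13 gaps: 14c + 13·10 = 301.5.
14c = 301.5 − 130 = 171.5, so c = 12.25 mm.
12 columns plus 11 gaps: 147 + 110 = 257 mm.
Subtracting 1 gap of 4 leaves 253 for 2 columns, so d = 126.5 mm.

126.5 mm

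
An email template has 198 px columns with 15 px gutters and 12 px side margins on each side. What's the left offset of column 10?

1929 px

Column 10 starts at margin + 9·(column + gutter) = 12 + 9·213 = 1929 px.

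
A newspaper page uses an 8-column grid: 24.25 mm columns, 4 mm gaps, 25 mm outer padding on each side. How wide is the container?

Container = 2·25 + 8·24.25 + 7·4 = 50 + 194 + 28 = 272 mm.

272 mm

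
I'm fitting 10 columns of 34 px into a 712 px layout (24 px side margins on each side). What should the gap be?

36 px

Take off 48 px of margins, leaving 664 px.
Columns use 340 px, leaving 324 px across 9 gaps = 36 px each.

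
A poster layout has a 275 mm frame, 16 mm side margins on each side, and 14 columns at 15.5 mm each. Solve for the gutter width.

Subtract both margins: 275 − 2·16 = 243 mm.
14 columns take 14·15.5 = 217 mm; remaining 26 splits into 13 gutters.
g = 26 / 13 = 2 mm.

2 mm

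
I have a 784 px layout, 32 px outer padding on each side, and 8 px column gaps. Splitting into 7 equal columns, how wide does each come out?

96 px

Inside the margins: 784 − 64 = 720 px.
720 − 6·8 = 672; ÷7 gives c = 96 px.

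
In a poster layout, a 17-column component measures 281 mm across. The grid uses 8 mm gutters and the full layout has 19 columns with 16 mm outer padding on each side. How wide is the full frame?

347 mm

281 − 16·8 = 153; ÷17 gives c = 9 mm.
Total width: 2·16 + 19·9 + 18·8 = 347 mm.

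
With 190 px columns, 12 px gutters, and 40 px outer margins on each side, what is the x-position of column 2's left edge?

Column 2 starts at margin + 1·(column + gutter) = 40 + 1·202 = 242 px.

242 px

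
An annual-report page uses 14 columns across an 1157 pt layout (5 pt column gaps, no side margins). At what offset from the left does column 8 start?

581 pt

Subtracting 13 column gaps of 5 leaves 1092 for 14 columns, so c = 78 pt.
No margin, so column 8 starts at 7·(column + gutter) = 7·83 = 581 pt.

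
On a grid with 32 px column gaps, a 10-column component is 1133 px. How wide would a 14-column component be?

1599 px

Subtracting 9 column gaps of 32 leaves 845 for 10 columns, so c = 84.5 px.
14 columns plus 13 column gaps: 1183 + 416 = 1599 px.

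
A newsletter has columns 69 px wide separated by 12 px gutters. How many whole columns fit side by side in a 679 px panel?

Each extra column adds 69 + 12 = 81 px.
(679 + 12) / 81 = 8.53, so 8 columns fit.

8 columns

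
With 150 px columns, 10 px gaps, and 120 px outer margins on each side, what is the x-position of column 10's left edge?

1560 px

Before column 10: the margin + 9 columns + 9 gaps.
Offset = 120 + 9·(150 + 10) = 120 + 1440 = 1560 px.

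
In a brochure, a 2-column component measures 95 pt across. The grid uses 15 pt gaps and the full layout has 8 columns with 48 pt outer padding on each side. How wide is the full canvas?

2c + 1·15 = 95 → 2c = 80 → c = 40 pt.
Adding margins, columns and gutters: 96 + 320 + 105 = 521 pt.

521 pt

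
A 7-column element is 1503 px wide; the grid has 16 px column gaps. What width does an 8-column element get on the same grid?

1720 px

Subtracting 6 column gaps of 16 leaves 1407 for 7 columns, so c = 201 px.
Span of 8: 8·201 + 7·16 = 1608 + 112 = 1720 px.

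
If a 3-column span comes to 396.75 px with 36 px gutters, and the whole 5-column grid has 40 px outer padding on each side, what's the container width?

Subtracting 2 gutters of 36 leaves 324.75 for 3 columns, so c = 108.25 px.
Total width: 2·40 + 5·108.25 + 4·36 = 765.25 px.

765.25 px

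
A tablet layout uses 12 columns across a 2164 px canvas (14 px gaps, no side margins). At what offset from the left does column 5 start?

726 px

2164 − 11·14 = 2010; ÷12 gives c = 167.5 px.
Each column+gutter stride is 181.5 px; with no margin, 4 of them is 726 px.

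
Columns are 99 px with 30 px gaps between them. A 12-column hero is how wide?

Span of 12: 12·99 + 11·30 = 1188 + 330 = 1518 px.

1518 px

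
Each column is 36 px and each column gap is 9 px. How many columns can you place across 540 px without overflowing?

12 columns: 12·36 + 11·9 = 531 px ≤ 540.
13 columns: 576 px > 540. So 12.

12 columns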